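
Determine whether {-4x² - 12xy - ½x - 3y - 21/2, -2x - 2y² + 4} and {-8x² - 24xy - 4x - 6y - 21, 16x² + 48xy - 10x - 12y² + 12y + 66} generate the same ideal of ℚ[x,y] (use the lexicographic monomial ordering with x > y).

Since reduced Gröbner bases are canonical representatives of ideals under a given ordering, it suffices to compute and compare them.
Buchberger on the first generating set:
f_1 = -4x² - 12xy - ½x - 3y - 21/2, LT = x².
f_2 = -2x - 2y² + 4, LT = x.

S(f_1,f_2): lcm = x². S = -xy² + 3xy + 17/8x + ¾y + 21/8.
  leading term xy²: subtract (½y²)·f_2 from -xy² + 3xy + 17/8x + ¾y + 21/8 → 3xy + 17/8x + y⁴ - 2y² + ¾y + 21/8
  leading term xy: subtract (-3/2y)·f_2 from 3xy + 17/8x + y⁴ - 2y² + ¾y + 21/8 → 17/8x + y⁴ - 3y³ - 2y² + 27/4y + 21/8
  leading term x: subtract (-17/16)·f_2 from 17/8x + y⁴ - 3y³ - 2y² + 27/4y + 21/8 → y⁴ - 3y³ - 33/8y² + 27/4y + 55/8
  leading term y⁴: no divisor's leading term divides it; move y⁴ to the remainder.
  leading term y³: no divisor's leading term divides it; move -3y³ to the remainder.
  leading term y²: no divisor's leading term divides it; move -33/8y² to the remainder.
  leading term y: no divisor's leading term divides it; move 27/4y to the remainder.
  leading term 1: no divisor's leading term divides it; move 55/8 to the remainder.
  remainder y⁴ - 3y³ - 33/8y² + 27/4y + 55/8 ≠ 0; add g_3 = y⁴ - 3y³ - 33/8y² + 27/4y + 55/8 to the basis.

The other S-polynomials (S(f_1,g_3), S(f_2,g_3)) all reduce to 0 modulo the current basis, so we have a Gröbner basis.
Inter-reduce: drop elements whose leading term is divisible by another's, tail-reduce, and make monic.
Reduced Gröbner basis: {x + y² - 2, y⁴ - 3y³ - 33/8y² + 27/4y + 55/8}.

Buchberger on the second generating set:
h_1 = -8x² - 24xy - 4x - 6y - 21, LT = x².
h_2 = 16x² + 48xy - 10x - 12y² + 12y + 66, LT = x².

S(h_1,h_2): lcm = x². S = 9/8x + ¾y² - 3/2.
  leading term x: no divisor's leading term divides it; move 9/8x to the remainder.
  leading term y²: no divisor's leading term divides it; move ¾y² to the remainder.
  leading term 1: no divisor's leading term divides it; move -3/2 to the remainder.
  remainder 9/8x + ¾y² - 3/2 ≠ 0; add k_3 = 9/8x + ¾y² - 3/2 to the basis.

S(h_1,k_3): lcm = x². S = -⅔xy² + 3xy + 11/6x + ¾y + 21/8.
  leading term xy²: subtract (-16/27y²)·k_3 from -⅔xy² + 3xy + 11/6x + ¾y + 21/8 → 3xy + 11/6x + 4/9y⁴ - 8/9y² + ¾y + 21/8
  leading term xy: subtract (8/3y)·k_3 from 3xy + 11/6x + 4/9y⁴ - 8/9y² + ¾y + 21/8 → 11/6x + 4/9y⁴ - 2y³ - 8/9y² + 19/4y + 21/8
  leading term x: subtract (44/27)·k_3 from 11/6x + 4/9y⁴ - 2y³ - 8/9y² + 19/4y + 21/8 → 4/9y⁴ - 2y³ - 19/9y² + 19/4y + 365/72
  leading term y⁴: no divisor's leading term divides it; move 4/9y⁴ to the remainder.
  leading term y³: no divisor's leading term divides it; move -2y³ to the remainder.
  leading term y²: no divisor's leading term divides it; move -19/9y² to the remainder.
  leading term y: no divisor's leading term divides it; move 19/4y to the remainder.
  leading term 1: no divisor's leading term divides it; move 365/72 to the remainder.
  remainder 4/9y⁴ - 2y³ - 19/9y² + 19/4y + 365/72 ≠ 0; add k_4 = 4/9y⁴ - 2y³ - 19/9y² + 19/4y + 365/72 to the basis.

The other S-polynomials (S(h_2,k_3), S(h_1,k_4), S(h_2,k_4), S(k_3,k_4)) all reduce to 0 modulo the current basis, so we have a Gröbner basis.
Inter-reduce: drop elements whose leading term is divisible by another's, tail-reduce, and make monic.
Reduced Gröbner basis: {x + ⅔y² - 4/3, y⁴ - 9/2y³ - 19/4y² + 171/16y + 365/32}.

These differ, so the ideals are not equal.

No, the ideals differ.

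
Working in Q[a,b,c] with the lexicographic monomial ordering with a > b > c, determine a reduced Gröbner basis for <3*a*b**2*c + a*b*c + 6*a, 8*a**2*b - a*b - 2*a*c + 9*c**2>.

f_1 = 3*a*b**2*c + a*b*c + 6*a, LT = a*b**2*c.
f_2 = 8*a**2*b - a*b - 2*a*c + 9*c**2, LT = a**2*b.

S(f_1,f_2): lcm = a**2*b**2*c. S = 1/3*a**2*b*c + 2*a**2 + 1/8*a*b**2*c + 1/4*a*b*c**2 - 9/8*b*c**3.
  reduce S modulo (f_1, f_2):
  remainder 2*a**2 + 1/4*a*b*c**2 + 1/12*a*c**2 - 1/4*a - 9/8*b*c**3 - 3/8*c**3 ≠ 0; add g_3 = 2*a**2 + 1/4*a*b*c**2 + 1/12*a*c**2 - 1/4*a - 9/8*b*c**3 - 3/8*c**3 to the basis.

S(f_1,g_3): lcm = a**2*b**2*c. S = 1/3*a**2*b*c + 2*a**2 - 1/8*a*b**3*c**3 - 1/24*a*b**2*c**3 + 1/8*a*b**2*c + 9/16*b**3*c**4 + 3/16*b**2*c**4.
  reduce S modulo (f_1, f_2, g_3):
  remainder 9/16*b**3*c**4 + 3/16*b**2*c**4 + 9/8*b*c**3 ≠ 0; add g_4 = 9/16*b**3*c**4 + 3/16*b**2*c**4 + 9/8*b*c**3 to the basis.

S(f_2,g_3): lcm = a**2*b. S = -1/8*a*b**2*c**2 - 1/24*a*b*c**2 - 1/4*a*c + 9/16*b**2*c**3 + 3/16*b*c**3 + 9/8*c**2.
  reduce S modulo (f_1, f_2, g_3, g_4):
  remainder 9/16*b**2*c**3 + 3/16*b*c**3 + 9/8*c**2 ≠ 0; add g_5 = 9/16*b**2*c**3 + 3/16*b*c**3 + 9/8*c**2 to the basis.

The other S-polynomials (S(f_1,g_4), S(f_2,g_4), S(g_3,g_4), S(f_1,g_5), S(f_2,g_5), S(g_3,g_5), S(g_4,g_5)) all reduce to 0 modulo the current basis, so we have a Gröbner basis.
Inter-reduce: drop elements whose leading term is divisible by another's, tail-reduce, and make monic.

G = {a**2 + 1/8*a*b*c**2 + 1/24*a*c**2 - 1/8*a - 9/16*b*c**3 - 3/16*c**3, a*b**2*c + 1/3*a*b*c + 2*a, b**2*c**3 + 1/3*b*c**3 + 2*c**2}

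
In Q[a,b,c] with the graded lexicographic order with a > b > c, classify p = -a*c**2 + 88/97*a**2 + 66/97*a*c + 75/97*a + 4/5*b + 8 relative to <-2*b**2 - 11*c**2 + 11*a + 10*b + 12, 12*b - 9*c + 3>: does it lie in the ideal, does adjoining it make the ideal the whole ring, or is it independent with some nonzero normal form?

First compute the reduced Gröbner basis of I by Buchberger's algorithm.
f_1 = -2*b**2 - 11*c**2 + 11*a + 10*b + 12, LT = b**2.
f_2 = 12*b - 9*c + 3, LT = b.

S(f_1,f_2): lcm = b**2. S = 3/4*b*c + 11/2*c**2 - 11/2*a - 21/4*b - 6.
  leading term b*c: subtract (1/16*c)·f_2 from 3/4*b*c + 11/2*c**2 - 11/2*a - 21/4*b - 6 → 97/16*c**2 - 11/2*a - 21/4*b - 3/16*c - 6
  leading term c**2: no divisor's leading term divides it; move 97/16*c**2 to the remainder.
  leading term a: no divisor's leading term divides it; move -11/2*a to the remainder.
  leading term b: subtract (-7/16)·f_2 from -21/4*b - 3/16*c - 6 → -33/8*c - 75/16
  leading term c: no divisor's leading term divides it; move -33/8*c to the remainder.
  leading term 1: no divisor's leading term divides it; move -75/16 to the remainder.
  remainder 97/16*c**2 - 11/2*a - 33/8*c - 75/16 ≠ 0; add h_3 = 97/16*c**2 - 11/2*a - 33/8*c - 75/16 to the basis.

S(f_1,h_3): leading monomials are coprime, so the S-polynomial reduces to 0 (Buchberger's first criterion).
S(f_2,h_3): leading monomials are coprime, so the S-polynomial reduces to 0 (Buchberger's first criterion).
Every S-polynomial of the final basis reduces to 0, so we have a Gröbner basis.
Inter-reduce: drop elements whose leading term is divisible by another's, tail-reduce, and make monic.
Reduced Gröbner basis: {c**2 - 88/97*a - 66/97*c - 75/97, b - 3/4*c + 1/4}.
Label its elements g_1 = c**2 - 88/97*a - 66/97*c - 75/97, g_2 = b - 3/4*c + 1/4.

Reduce p = -a*c**2 + 88/97*a**2 + 66/97*a*c + 75/97*a + 4/5*b + 8 modulo G:
  leading term a*c**2: subtract (-a)·g_1 from -a*c**2 + 88/97*a**2 + 66/97*a*c + 75/97*a + 4/5*b + 8 → 4/5*b + 8
  leading term b: subtract (4/5)·g_2 from 4/5*b + 8 → 3/5*c + 39/5
  leading term c: no divisor's leading term divides it; move 3/5*c to the remainder.
  leading term 1: no divisor's leading term divides it; move 39/5 to the remainder.
  normal form = 3/5*c + 39/5.
The normal form is nonzero, so p ∉ I. Since p minus its normal form lies in I, I + (p) = I + (r) where r = 3/5*c + 39/5; decide whether this ideal is the whole ring.
Run Buchberger on G together with r (pairs among the g_i already reduce to 0 since G is a Gröbner basis):
g_1 = c**2 - 88/97*a - 66/97*c - 75/97, LT = c**2.
g_2 = b - 3/4*c + 1/4, LT = b.
r = 3/5*c + 39/5, LT = c.

S(g_1,g_2): leading monomials are coprime, so the S-polynomial reduces to 0 (Buchberger's first criterion).
S(g_1,r): lcm = c**2. S = -88/97*a - 1327/97*c - 75/97.
  leading term a: no divisor's leading term divides it; move -88/97*a to the remainder.
  leading term c: subtract (-6635/291)·r from -1327/97*c - 75/97 → 17176/97
  leading term 1: no divisor's leading term divides it; move 17176/97 to the remainder.
  remainder -88/97*a + 17176/97 ≠ 0; add m_4 = -88/97*a + 17176/97 to the basis.

S(g_2,r): leading monomials are coprime, so the S-polynomial reduces to 0 (Buchberger's first criterion).
S(g_1,m_4): leading monomials are coprime, so the S-polynomial reduces to 0 (Buchberger's first criterion).
S(g_2,m_4): leading monomials are coprime, so the S-polynomial reduces to 0 (Buchberger's first criterion).
S(r,m_4): leading monomials are coprime, so the S-polynomial reduces to 0 (Buchberger's first criterion).
Every S-polynomial of the final basis reduces to 0, so we have a Gröbner basis.
Inter-reduce: drop elements whose leading term is divisible by another's, tail-reduce, and make monic.
Reduced Gröbner basis: {a - 2147/11, b + 10, c + 13}.
The reduced Gröbner basis of I + (p) is {a - 2147/11, b + 10, c + 13} ≠ {1}, a proper ideal, so the enlarged system stays consistent: p is independent of I, with normal form 3/5*c + 39/5.

Ideal membership is decidable via reduction modulo a Gröbner basis.

-a*c**2 + 88/97*a**2 + 66/97*a*c + 75/97*a + 4/5*b + 8 is independent of I; its normal form modulo I is 3/5*c + 39/5.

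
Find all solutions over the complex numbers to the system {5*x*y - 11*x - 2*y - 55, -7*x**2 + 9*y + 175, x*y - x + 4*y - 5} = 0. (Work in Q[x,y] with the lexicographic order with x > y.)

Compute a lex Gröbner basis by Buchberger's algorithm.
f_1 = 5*x*y - 11*x - 2*y - 55, LT = x*y.
f_2 = -7*x**2 + 9*y + 175, LT = x**2.
f_3 = x*y - x + 4*y - 5, LT = x*y.

S(f_1,f_2): lcm = x**2*y. S = -11/5*x**2 - 2/5*x*y - 11*x + 9/7*y**2 + 25*y.
  reduce S modulo (f_1, f_2, f_3):
  remainder -297/25*x + 9/7*y**2 + 3852/175*y - 297/5 ≠ 0; add h_4 = -297/25*x + 9/7*y**2 + 3852/175*y - 297/5 to the basis.

S(f_1,f_3): lcm = x*y. S = -6/5*x - 22/5*y - 6.
  reduce S modulo (f_1, f_2, f_3, h_4):
  remainder -10/77*y**2 - 510/77*y ≠ 0; add h_5 = -10/77*y**2 - 510/77*y to the basis.

S(f_2,f_3): lcm = x**2*y. S = x**2 - 4*x*y + 5*x - 9/7*y**2 - 25*y.
  reduce S modulo (f_1, f_2, f_3, h_4, h_5):
  remainder 1138/21*y ≠ 0; add h_6 = 1138/21*y to the basis.

The other S-polynomials (S(f_1,h_4), S(f_2,h_4), S(f_3,h_4), S(f_1,h_5), S(f_2,h_5), S(f_3,h_5), S(h_4,h_5), S(f_1,h_6), S(f_2,h_6), S(f_3,h_6), S(h_4,h_6), S(h_5,h_6)) all reduce to 0 modulo the current basis, so we have a Gröbner basis.
Inter-reduce: drop elements whose leading term is divisible by another's, tail-reduce, and make monic.
Reduced Gröbner basis: {x + 5, y}.

From the last basis element, y = 0, so y takes values in {0}. Each choice, substituted upward through the basis, yields the corresponding point(s) of the solution set.
  y = 0: the earlier basis element becomes x + 5 = 0, giving x = -5 — point (-5, 0).

{(-5, 0)}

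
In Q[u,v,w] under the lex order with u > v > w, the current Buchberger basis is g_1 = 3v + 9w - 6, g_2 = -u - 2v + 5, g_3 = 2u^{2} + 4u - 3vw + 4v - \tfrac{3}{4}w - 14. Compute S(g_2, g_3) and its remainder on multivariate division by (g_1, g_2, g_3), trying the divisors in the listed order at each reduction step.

lcm(LM(g_2), LM(g_3)) = u^{2}.
S = (lcm/LT(g_2))·g_2 − (lcm/LT(g_3))·g_3 = 2uv - 7u + \tfrac{3}{2}vw - 2v + \tfrac{3}{8}w + 7.
Reduce S modulo (g_1, g_2, g_3) in that order:
  leading term uv: subtract (\tfrac{2}{3}u)·g_1 from 2uv - 7u + \tfrac{3}{2}vw - 2v + \tfrac{3}{8}w + 7 → -6uw - 3u + \tfrac{3}{2}vw - 2v + \tfrac{3}{8}w + 7
  leading term uw: subtract (6w)·g_2 from -6uw - 3u + \tfrac{3}{2}vw - 2v + \tfrac{3}{8}w + 7 → -3u + \tfrac{27}{2}vw - 2v - \tfrac{237}{8}w + 7
  leading term u: subtract (3)·g_2 from -3u + \tfrac{27}{2}vw - 2v - \tfrac{237}{8}w + 7 → \tfrac{27}{2}vw + 4v - \tfrac{237}{8}w - 8
  leading term vw: subtract (\tfrac{9}{2}w)·g_1 from \tfrac{27}{2}vw + 4v - \tfrac{237}{8}w - 8 → 4v - \tfrac{81}{2}w^{2} - \tfrac{21}{8}w - 8
  leading term v: subtract (\tfrac{4}{3})·g_1 from 4v - \tfrac{81}{2}w^{2} - \tfrac{21}{8}w - 8 → -\tfrac{81}{2}w^{2} - \tfrac{117}{8}w
  leading term w^{2}: no divisor's leading term divides it; move -\tfrac{81}{2}w^{2} to the remainder.
  leading term w: no divisor's leading term divides it; move -\tfrac{117}{8}w to the remainder.
The remainder -\tfrac{81}{2}w^{2} - \tfrac{117}{8}w is nonzero, so it would be added as the next basis element.

S(g_2, g_3) = 2uv - 7u + \tfrac{3}{2}vw - 2v + \tfrac{3}{8}w + 7; remainder on division = -\tfrac{81}{2}w^{2} - \tfrac{117}{8}w.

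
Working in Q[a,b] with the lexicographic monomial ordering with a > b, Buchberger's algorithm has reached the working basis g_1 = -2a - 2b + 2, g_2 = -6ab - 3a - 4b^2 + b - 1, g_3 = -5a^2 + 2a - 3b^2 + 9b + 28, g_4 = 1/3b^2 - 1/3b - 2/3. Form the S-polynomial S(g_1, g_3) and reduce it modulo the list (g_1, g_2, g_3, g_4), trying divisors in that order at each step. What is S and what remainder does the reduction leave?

S(g_1, g_3) = ab - 3/5a - 3/5b^2 + 9/5b + 28/5; remainder on division = 9/5b + 9/5.

lcm(LM(g_1), LM(g_3)) = a^2.
S = (lcm/LT(g_1))·g_1 − (lcm/LT(g_3))·g_3 = ab - 3/5a - 3/5b^2 + 9/5b + 28/5.
Reduce S modulo (g_1, g_2, g_3, g_4) in that order:
  leading term ab: subtract (-1/2b)·g_1 from ab - 3/5a - 3/5b^2 + 9/5b + 28/5 → -3/5a - 8/5b^2 + 14/5b + 28/5
  leading term a: subtract (3/10)·g_1 from -3/5a - 8/5b^2 + 14/5b + 28/5 → -8/5b^2 + 17/5b + 5
  leading term b^2: subtract (-24/5)·g_4 from -8/5b^2 + 17/5b + 5 → 9/5b + 9/5
  leading term b: no divisor's leading term divides it; move 9/5b to the remainder.
  leading term 1: no divisor's leading term divides it; move 9/5 to the remainder.
The remainder 9/5b + 9/5 is nonzero, so it would be added as the next basis element.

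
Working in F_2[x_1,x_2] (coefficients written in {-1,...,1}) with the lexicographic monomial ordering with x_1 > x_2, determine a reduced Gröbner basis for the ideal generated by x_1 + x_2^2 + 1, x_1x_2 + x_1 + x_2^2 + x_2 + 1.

G = {x_1 + x_2^2 + 1, x_2^3}

This is the nonlinear analogue of row-reducing a linear system.

f_1 = x_1 + x_2^2 + 1, LT = x_1.
f_2 = x_1x_2 + x_1 + x_2^2 + x_2 + 1, LT = x_1x_2.

S(f_1,f_2): lcm = x_1x_2. S = x_1 + x_2^3 + x_2^2 + 1.
  leading term x_1: subtract (1)·f_1 from x_1 + x_2^3 + x_2^2 + 1 → x_2^3
  leading term x_2^3: no divisor's leading term divides it; move x_2^3 to the remainder.
  remainder x_2^3 ≠ 0; add g_3 = x_2^3 to the basis.

S(f_1,g_3): leading monomials are coprime, so the S-polynomial reduces to 0 (Buchberger's first criterion).
S(f_2,g_3): lcm = x_1x_2^3. S = x_1x_2^2 + x_2^4 + x_2^3 + x_2^2.
  leading term x_1x_2^2: subtract (x_2^2)·f_1 from x_1x_2^2 + x_2^4 + x_2^3 + x_2^2 → x_2^3
  leading term x_2^3: subtract (1)·g_3 from x_2^3 → 0
  remainder 0.

Every S-polynomial of the final basis reduces to 0, so we have a Gröbner basis.
Inter-reduce: drop elements whose leading term is divisible by another's, tail-reduce, and make monic.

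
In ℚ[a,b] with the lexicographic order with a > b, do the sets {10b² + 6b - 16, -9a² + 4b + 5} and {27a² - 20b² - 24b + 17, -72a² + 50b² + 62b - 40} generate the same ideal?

Yes, the ideals are equal.

Since reduced Gröbner bases are canonical representatives of ideals under a given ordering, it suffices to compute and compare them.
Buchberger on the first generating set:
f_1 = 10b² + 6b - 16, LT = b².
f_2 = -9a² + 4b + 5, LT = a².

The S-polynomials (S(f_1,f_2)) all reduce to 0 modulo the current basis, so we have a Gröbner basis.
Inter-reduce: drop elements whose leading term is divisible by another's, tail-reduce, and make monic.
Reduced Gröbner basis: {a² - 4/9b - 5/9, b² + ⅗b - 8/5}.

Buchberger on the second generating set:
h_1 = 27a² - 20b² - 24b + 17, LT = a².
h_2 = -72a² + 50b² + 62b - 40, LT = a².

S(h_1,h_2): lcm = a². S = -5/108b² - 1/36b + 2/27.
  reduce S modulo (h_1, h_2):
  remainder -5/108b² - 1/36b + 2/27 ≠ 0; add k_3 = -5/108b² - 1/36b + 2/27 to the basis.

The other S-polynomials (S(h_1,k_3), S(h_2,k_3)) all reduce to 0 modulo the current basis, so we have a Gröbner basis.
Inter-reduce: drop elements whose leading term is divisible by another's, tail-reduce, and make monic.
Reduced Gröbner basis: {a² - 4/9b - 5/9, b² + ⅗b - 8/5}.

The two bases agree; hence the ideals are identical.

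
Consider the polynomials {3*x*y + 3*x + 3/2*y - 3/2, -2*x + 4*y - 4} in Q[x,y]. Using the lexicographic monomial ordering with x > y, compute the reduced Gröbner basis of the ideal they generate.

This is the nonlinear analogue of row-reducing a linear system.

f_1 = 3*x*y + 3*x + 3/2*y - 3/2, LT = x*y.
f_2 = -2*x + 4*y - 4, LT = x.

S(f_1,f_2): lcm = x*y. S = x + 2*y**2 - 3/2*y - 1/2.
  leading term x: subtract (-1/2)·f_2 from x + 2*y**2 - 3/2*y - 1/2 → 2*y**2 + 1/2*y - 5/2
  leading term y**2: no divisor's leading term divides it; move 2*y**2 to the remainder.
  leading term y: no divisor's leading term divides it; move 1/2*y to the remainder.
  leading term 1: no divisor's leading term divides it; move -5/2 to the remainder.
  remainder 2*y**2 + 1/2*y - 5/2 ≠ 0; add g_3 = 2*y**2 + 1/2*y - 5/2 to the basis.

The other S-polynomials (S(f_1,g_3), S(f_2,g_3)) all reduce to 0 modulo the current basis, so we have a Gröbner basis.
Inter-reduce: drop elements whose leading term is divisible by another's, tail-reduce, and make monic.

G = {x - 2*y + 2, y**2 + 1/4*y - 5/4}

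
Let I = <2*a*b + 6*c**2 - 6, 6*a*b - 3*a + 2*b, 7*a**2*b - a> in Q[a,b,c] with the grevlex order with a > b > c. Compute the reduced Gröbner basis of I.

G = {a**2 - 13/21*a + 2/9*b, a*b - 1/2*a + 1/3*b, b**2 - 3/4*a + 13/14*b, c**2 + 1/6*a - 1/9*b - 1}

This is the nonlinear analogue of row-reducing a linear system.

f_1 = 2*a*b + 6*c**2 - 6, LT = a*b.
f_2 = 6*a*b - 3*a + 2*b, LT = a*b.
f_3 = 7*a**2*b - a, LT = a**2*b.

S(f_1,f_2): lcm = a*b. S = 3*c**2 + 1/2*a - 1/3*b - 3.
  reduce S modulo (f_1, f_2, f_3):
  remainder 3*c**2 + 1/2*a - 1/3*b - 3 ≠ 0; add g_4 = 3*c**2 + 1/2*a - 1/3*b - 3 to the basis.

S(f_1,f_3): lcm = a**2*b. S = 3*a*c**2 - 20/7*a.
  reduce S modulo (f_1, f_2, f_3, g_4):
  remainder -1/2*a**2 + 13/42*a - 1/9*b ≠ 0; add g_5 = -1/2*a**2 + 13/42*a - 1/9*b to the basis.

S(f_1,g_5): lcm = a**2*b. S = 3*a*c**2 + 13/21*a*b - 2/9*b**2 - 3*a.
  reduce S modulo (f_1, f_2, f_3, g_4, g_5):
  remainder -2/9*b**2 + 1/6*a - 13/63*b ≠ 0; add g_6 = -2/9*b**2 + 1/6*a - 13/63*b to the basis.

The other S-polynomials (S(f_2,f_3), S(f_1,g_4), S(f_2,g_4), S(f_3,g_4), S(f_2,g_5), S(f_3,g_5), S(g_4,g_5), S(f_1,g_6), S(f_2,g_6), S(f_3,g_6), S(g_4,g_6), S(g_5,g_6)) all reduce to 0 modulo the current basis, so we have a Gröbner basis.
Inter-reduce: drop elements whose leading term is divisible by another's, tail-reduce, and make monic.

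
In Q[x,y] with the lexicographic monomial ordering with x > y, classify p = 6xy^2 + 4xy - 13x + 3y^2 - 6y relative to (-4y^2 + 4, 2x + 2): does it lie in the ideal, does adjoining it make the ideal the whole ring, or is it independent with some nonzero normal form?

First compute the reduced Gröbner basis of I by Buchberger's algorithm.
f_1 = -4y^2 + 4, LT = y^2.
f_2 = 2x + 2, LT = x.

The S-polynomials (S(f_1,f_2)) all reduce to 0 modulo the current basis, so we have a Gröbner basis.
Inter-reduce: drop elements whose leading term is divisible by another's, tail-reduce, and make monic.
Reduced Gröbner basis: {x + 1, y^2 - 1}.
Label its elements g_1 = x + 1, g_2 = y^2 - 1.

Reduce p = 6xy^2 + 4xy - 13x + 3y^2 - 6y modulo G:
  leading term xy^2: subtract (6y^2)·g_1 from 6xy^2 + 4xy - 13x + 3y^2 - 6y → 4xy - 13x - 3y^2 - 6y
  leading term xy: subtract (4y)·g_1 from 4xy - 13x - 3y^2 - 6y → -13x - 3y^2 - 10y
  leading term x: subtract (-13)·g_1 from -13x - 3y^2 - 10y → -3y^2 - 10y + 13
  leading term y^2: subtract (-3)·g_2 from -3y^2 - 10y + 13 → -10y + 10
  leading term y: no divisor's leading term divides it; move -10y to the remainder.
  leading term 1: no divisor's leading term divides it; move 10 to the remainder.
  normal form = -10y + 10.
The normal form is nonzero, so p ∉ I. Since p minus its normal form lies in I, I + (p) = I + (r) where r = -10y + 10; decide whether this ideal is the whole ring.
Run Buchberger on G together with r (pairs among the g_i already reduce to 0 since G is a Gröbner basis):
g_1 = x + 1, LT = x.
g_2 = y^2 - 1, LT = y^2.
r = -10y + 10, LT = y.

The S-polynomials (S(g_1,g_2), S(g_1,r), S(g_2,r)) all reduce to 0 modulo the current basis, so we have a Gröbner basis.
Inter-reduce: drop elements whose leading term is divisible by another's, tail-reduce, and make monic.
Reduced Gröbner basis: {x + 1, y - 1}.
The reduced Gröbner basis of I + (p) is {x + 1, y - 1} ≠ {1}, a proper ideal, so the enlarged system stays consistent: p is independent of I, with normal form -10y + 10.

6xy^2 + 4xy - 13x + 3y^2 - 6y is independent of I; its normal form modulo I is -10y + 10.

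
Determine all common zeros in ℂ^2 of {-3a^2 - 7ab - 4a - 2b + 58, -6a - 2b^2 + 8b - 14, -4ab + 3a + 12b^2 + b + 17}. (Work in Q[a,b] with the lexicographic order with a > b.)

Compute a lex Gröbner basis by Buchberger's algorithm.
f_1 = -3a^2 - 7ab - 4a - 2b + 58, LT = a^2.
f_2 = -6a - 2b^2 + 8b - 14, LT = a.
f_3 = -4ab + 3a + 12b^2 + b + 17, LT = ab.

S(f_1,f_2): lcm = a^2. S = -1/3ab^2 + 11/3ab - a + 2/3b - 58/3.
  leading term ab^2: subtract (1/18b^2)·f_2 from -1/3ab^2 + 11/3ab - a + 2/3b - 58/3 → 11/3ab - a + 1/9b^4 - 4/9b^3 + 7/9b^2 + 2/3b - 58/3
  leading term ab: subtract (-11/18b)·f_2 from 11/3ab - a + 1/9b^4 - 4/9b^3 + 7/9b^2 + 2/3b - 58/3 → -a + 1/9b^4 - 5/3b^3 + 17/3b^2 - 71/9b - 58/3
  leading term a: subtract (1/6)·f_2 from -a + 1/9b^4 - 5/3b^3 + 17/3b^2 - 71/9b - 58/3 → 1/9b^4 - 5/3b^3 + 6b^2 - 83/9b - 17
  leading term b^4: no divisor's leading term divides it; move 1/9b^4 to the remainder.
  leading term b^3: no divisor's leading term divides it; move -5/3b^3 to the remainder.
  leading term b^2: no divisor's leading term divides it; move 6b^2 to the remainder.
  leading term b: no divisor's leading term divides it; move -83/9b to the remainder.
  leading term 1: no divisor's leading term divides it; move -17 to the remainder.
  remainder 1/9b^4 - 5/3b^3 + 6b^2 - 83/9b - 17 ≠ 0; add h_4 = 1/9b^4 - 5/3b^3 + 6b^2 - 83/9b - 17 to the basis.

S(f_1,f_3): lcm = a^2b. S = 3/4a^2 + 16/3ab^2 + 19/12ab + 17/4a + 2/3b^2 - 58/3b.
  leading term a^2: subtract (-1/4)·f_1 from 3/4a^2 + 16/3ab^2 + 19/12ab + 17/4a + 2/3b^2 - 58/3b → 16/3ab^2 - 1/6ab + 13/4a + 2/3b^2 - 119/6b + 29/2
  leading term ab^2: subtract (-8/9b^2)·f_2 from 16/3ab^2 - 1/6ab + 13/4a + 2/3b^2 - 119/6b + 29/2 → -1/6ab + 13/4a - 16/9b^4 + 64/9b^3 - 106/9b^2 - 119/6b + 29/2
  leading term ab: subtract (1/36b)·f_2 from -1/6ab + 13/4a - 16/9b^4 + 64/9b^3 - 106/9b^2 - 119/6b + 29/2 → 13/4a - 16/9b^4 + 43/6b^3 - 12b^2 - 175/9b + 29/2
  leading term a: subtract (-13/24)·f_2 from 13/4a - 16/9b^4 + 43/6b^3 - 12b^2 - 175/9b + 29/2 → -16/9b^4 + 43/6b^3 - 157/12b^2 - 136/9b + 83/12
  leading term b^4: subtract (-16)·h_4 from -16/9b^4 + 43/6b^3 - 157/12b^2 - 136/9b + 83/12 → -39/2b^3 + 995/12b^2 - 488/3b - 3181/12
  leading term b^3: no divisor's leading term divides it; move -39/2b^3 to the remainder.
  leading term b^2: no divisor's leading term divides it; move 995/12b^2 to the remainder.
  leading term b: no divisor's leading term divides it; move -488/3b to the remainder.
  leading term 1: no divisor's leading term divides it; move -3181/12 to the remainder.
  remainder -39/2b^3 + 995/12b^2 - 488/3b - 3181/12 ≠ 0; add h_5 = -39/2b^3 + 995/12b^2 - 488/3b - 3181/12 to the basis.

S(f_2,f_3): lcm = ab. S = 3/4a + 1/3b^3 + 5/3b^2 + 31/12b + 17/4.
  leading term a: subtract (-1/8)·f_2 from 3/4a + 1/3b^3 + 5/3b^2 + 31/12b + 17/4 → 1/3b^3 + 17/12b^2 + 43/12b + 5/2
  leading term b^3: subtract (-2/117)·h_5 from 1/3b^3 + 17/12b^2 + 43/12b + 5/2 → 3979/1404b^2 + 1127/1404b - 713/351
  leading term b^2: no divisor's leading term divides it; move 3979/1404b^2 to the remainder.
  leading term b: no divisor's leading term divides it; move 1127/1404b to the remainder.
  leading term 1: no divisor's leading term divides it; move -713/351 to the remainder.
  remainder 3979/1404b^2 + 1127/1404b - 713/351 ≠ 0; add h_6 = 3979/1404b^2 + 1127/1404b - 713/351 to the basis.

S(f_3,h_4): lcm = ab^4. S = 57/4ab^3 - 54ab^2 + 83ab + 153a - 3b^5 - 1/4b^4 - 17/4b^3.
  leading term ab^3: subtract (-19/8b^3)·f_2 from 57/4ab^3 - 54ab^2 + 83ab + 153a - 3b^5 - 1/4b^4 - 17/4b^3 → -54ab^2 + 83ab + 153a - 31/4b^5 + 75/4b^4 - 75/2b^3
  leading term ab^2: subtract (9b^2)·f_2 from -54ab^2 + 83ab + 153a - 31/4b^5 + 75/4b^4 - 75/2b^3 → 83ab + 153a - 31/4b^5 + 147/4b^4 - 219/2b^3 + 126b^2
  leading term ab: subtract (-83/6b)·f_2 from 83ab + 153a - 31/4b^5 + 147/4b^4 - 219/2b^3 + 126b^2 → 153a - 31/4b^5 + 147/4b^4 - 823/6b^3 + 710/3b^2 - 581/3b
  leading term a: subtract (-51/2)·f_2 from 153a - 31/4b^5 + 147/4b^4 - 823/6b^3 + 710/3b^2 - 581/3b → -31/4b^5 + 147/4b^4 - 823/6b^3 + 557/3b^2 + 31/3b - 357
  leading term b^5: subtract (-279/4b)·h_4 from -31/4b^5 + 147/4b^4 - 823/6b^3 + 557/3b^2 + 31/3b - 357 → -159/2b^4 + 844/3b^3 - 5491/12b^2 - 14105/12b - 357
  leading term b^4: subtract (-1431/2)·h_4 from -159/2b^4 + 844/3b^3 - 5491/12b^2 - 14105/12b - 357 → -5467/6b^3 + 46025/12b^2 - 93287/12b - 25041/2
  leading term b^3: subtract (5467/117)·h_5 from -5467/6b^3 + 46025/12b^2 - 93287/12b - 25041/2 → -13685/351b^2 - 242995/1404b - 188255/1404
  leading term b^2: subtract (-2380/173)·h_6 from -13685/351b^2 - 242995/1404b - 188255/1404 → -112125/692b - 112125/692
  leading term b: no divisor's leading term divides it; move -112125/692b to the remainder.
  leading term 1: no divisor's leading term divides it; move -112125/692 to the remainder.
  remainder -112125/692b - 112125/692 ≠ 0; add h_7 = -112125/692b - 112125/692 to the basis.

The other S-polynomials (S(f_1,h_4), S(f_2,h_4), S(f_1,h_5), S(f_2,h_5), S(f_3,h_5), S(h_4,h_5), S(f_1,h_6), S(f_2,h_6), S(f_3,h_6), S(h_4,h_6), S(h_5,h_6), S(f_1,h_7), S(f_2,h_7), S(f_3,h_7), S(h_4,h_7), S(h_5,h_7), S(h_6,h_7)) all reduce to 0 modulo the current basis, so we have a Gröbner basis.
Inter-reduce: drop elements whose leading term is divisible by another's, tail-reduce, and make monic.
Reduced Gröbner basis: {a + 4, b + 1}.

Since the basis is lex-ordered, b + 1 is univariate in b. Its roots are {-1}. Back-substituting each root into the other basis elements fixes the other coordinates.
  b = -1: the earlier basis element becomes a + 4 = 0, giving a = -4 — point (-4, -1).
Check: every point annihilates each of the original generators.

{(-4, -1)}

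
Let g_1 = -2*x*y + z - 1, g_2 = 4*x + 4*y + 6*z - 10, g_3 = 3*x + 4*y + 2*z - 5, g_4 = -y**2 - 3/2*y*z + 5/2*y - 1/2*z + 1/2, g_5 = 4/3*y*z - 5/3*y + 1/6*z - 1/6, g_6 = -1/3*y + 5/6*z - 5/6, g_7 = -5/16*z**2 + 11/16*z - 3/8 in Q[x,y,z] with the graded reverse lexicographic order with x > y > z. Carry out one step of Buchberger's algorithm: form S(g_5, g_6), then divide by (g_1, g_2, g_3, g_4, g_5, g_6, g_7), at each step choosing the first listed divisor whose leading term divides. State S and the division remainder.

S(g_5, g_6) = 5/2*z**2 - 5/4*y - 19/8*z - 1/8; remainder on division = 0.

lcm(LM(g_5), LM(g_6)) = y*z.
S = (lcm/LT(g_5))·g_5 − (lcm/LT(g_6))·g_6 = 5/2*z**2 - 5/4*y - 19/8*z - 1/8.
Reduce S modulo (g_1, g_2, g_3, g_4, g_5, g_6, g_7) in that order:
  leading term z**2: subtract (-8)·g_7 from 5/2*z**2 - 5/4*y - 19/8*z - 1/8 → -5/4*y + 25/8*z - 25/8
  leading term y: subtract (15/4)·g_6 from -5/4*y + 25/8*z - 25/8 → 0
The remainder is 0, so this S-polynomial contributes no new basis element.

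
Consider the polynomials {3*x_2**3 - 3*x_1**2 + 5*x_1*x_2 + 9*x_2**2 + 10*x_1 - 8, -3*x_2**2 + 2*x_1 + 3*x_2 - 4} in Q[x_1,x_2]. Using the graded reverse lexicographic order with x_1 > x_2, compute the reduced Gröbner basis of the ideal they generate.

G = {x_1**2 - 7/3*x_1*x_2 - 6*x_1 - 8/3*x_2 + 8, x_2**2 - 2/3*x_1 - x_2 + 4/3}

Buchberger's algorithm terminates because the ascending chain of leading-term ideals stabilizes.

f_1 = 3*x_2**3 - 3*x_1**2 + 5*x_1*x_2 + 9*x_2**2 + 10*x_1 - 8, LT = x_2**3.
f_2 = -3*x_2**2 + 2*x_1 + 3*x_2 - 4, LT = x_2**2.

S(f_1,f_2): lcm = x_2**3. S = -x_1**2 + 7/3*x_1*x_2 + 4*x_2**2 + 10/3*x_1 - 4/3*x_2 - 8/3.
  leading term x_1**2: no divisor's leading term divides it; move -x_1**2 to the remainder.
  leading term x_1*x_2: no divisor's leading term divides it; move 7/3*x_1*x_2 to the remainder.
  leading term x_2**2: subtract (-4/3)·f_2 from 4*x_2**2 + 10/3*x_1 - 4/3*x_2 - 8/3 → 6*x_1 + 8/3*x_2 - 8
  leading term x_1: no divisor's leading term divides it; move 6*x_1 to the remainder.
  leading term x_2: no divisor's leading term divides it; move 8/3*x_2 to the remainder.
  leading term 1: no divisor's leading term divides it; move -8 to the remainder.
  remainder -x_1**2 + 7/3*x_1*x_2 + 6*x_1 + 8/3*x_2 - 8 ≠ 0; add g_3 = -x_1**2 + 7/3*x_1*x_2 + 6*x_1 + 8/3*x_2 - 8 to the basis.

The other S-polynomials (S(f_1,g_3), S(f_2,g_3)) all reduce to 0 modulo the current basis, so we have a Gröbner basis.
Inter-reduce: drop elements whose leading term is divisible by another's, tail-reduce, and make monic.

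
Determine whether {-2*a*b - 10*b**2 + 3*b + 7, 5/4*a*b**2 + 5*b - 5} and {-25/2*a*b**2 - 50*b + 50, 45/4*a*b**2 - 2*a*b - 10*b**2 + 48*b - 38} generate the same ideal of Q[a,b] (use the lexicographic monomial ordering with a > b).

Yes, the ideals are equal.

Two ideals are equal iff their reduced Gröbner bases coincide (the reduced basis is unique for a fixed ordering).
Buchberger on the first generating set:
f_1 = -2*a*b - 10*b**2 + 3*b + 7, LT = a*b.
f_2 = 5/4*a*b**2 + 5*b - 5, LT = a*b**2.

S(f_1,f_2): lcm = a*b**2. S = 5*b**3 - 3/2*b**2 - 15/2*b + 4.
  leading term b**3: no divisor's leading term divides it; move 5*b**3 to the remainder.
  leading term b**2: no divisor's leading term divides it; move -3/2*b**2 to the remainder.
  leading term b: no divisor's leading term divides it; move -15/2*b to the remainder.
  leading term 1: no divisor's leading term divides it; move 4 to the remainder.
  remainder 5*b**3 - 3/2*b**2 - 15/2*b + 4 ≠ 0; add g_3 = 5*b**3 - 3/2*b**2 - 15/2*b + 4 to the basis.

S(f_1,g_3): lcm = a*b**3. S = 3/10*a*b**2 + 3/2*a*b - 4/5*a + 5*b**4 - 3/2*b**3 - 7/2*b**2.
  leading term a*b**2: subtract (-3/20*b)·f_1 from 3/10*a*b**2 + 3/2*a*b - 4/5*a + 5*b**4 - 3/2*b**3 - 7/2*b**2 → 3/2*a*b - 4/5*a + 5*b**4 - 3*b**3 - 61/20*b**2 + 21/20*b
  leading term a*b: subtract (-3/4)·f_1 from 3/2*a*b - 4/5*a + 5*b**4 - 3*b**3 - 61/20*b**2 + 21/20*b → -4/5*a + 5*b**4 - 3*b**3 - 211/20*b**2 + 33/10*b + 21/4
  leading term a: no divisor's leading term divides it; move -4/5*a to the remainder.
  leading term b**4: subtract (b)·g_3 from 5*b**4 - 3*b**3 - 211/20*b**2 + 33/10*b + 21/4 → -3/2*b**3 - 61/20*b**2 - 7/10*b + 21/4
  leading term b**3: subtract (-3/10)·g_3 from -3/2*b**3 - 61/20*b**2 - 7/10*b + 21/4 → -7/2*b**2 - 59/20*b + 129/20
  leading term b**2: no divisor's leading term divides it; move -7/2*b**2 to the remainder.
  leading term b: no divisor's leading term divides it; move -59/20*b to the remainder.
  leading term 1: no divisor's leading term divides it; move 129/20 to the remainder.
  remainder -4/5*a - 7/2*b**2 - 59/20*b + 129/20 ≠ 0; add g_4 = -4/5*a - 7/2*b**2 - 59/20*b + 129/20 to the basis.

The other S-polynomials (S(f_2,g_3), S(f_1,g_4), S(f_2,g_4), S(g_3,g_4)) all reduce to 0 modulo the current basis, so we have a Gröbner basis.
Inter-reduce: drop elements whose leading term is divisible by another's, tail-reduce, and make monic.
Reduced Gröbner basis: {a + 35/8*b**2 + 59/16*b - 129/16, b**3 - 3/10*b**2 - 3/2*b + 4/5}.

Buchberger on the second generating set:
h_1 = -25/2*a*b**2 - 50*b + 50, LT = a*b**2.
h_2 = 45/4*a*b**2 - 2*a*b - 10*b**2 + 48*b - 38, LT = a*b**2.

S(h_1,h_2): lcm = a*b**2. S = 8/45*a*b + 8/9*b**2 - 4/15*b - 28/45.
  leading term a*b: no divisor's leading term divides it; move 8/45*a*b to the remainder.
  leading term b**2: no divisor's leading term divides it; move 8/9*b**2 to the remainder.
  leading term b: no divisor's leading term divides it; move -4/15*b to the remainder.
  leading term 1: no divisor's leading term divides it; move -28/45 to the remainder.
  remainder 8/45*a*b + 8/9*b**2 - 4/15*b - 28/45 ≠ 0; add k_3 = 8/45*a*b + 8/9*b**2 - 4/15*b - 28/45 to the basis.

S(h_1,k_3): lcm = a*b**2. S = -5*b**3 + 3/2*b**2 + 15/2*b - 4.
  leading term b**3: no divisor's leading term divides it; move -5*b**3 to the remainder.
  leading term b**2: no divisor's leading term divides it; move 3/2*b**2 to the remainder.
  leading term b: no divisor's leading term divides it; move 15/2*b to the remainder.
  leading term 1: no divisor's leading term divides it; move -4 to the remainder.
  remainder -5*b**3 + 3/2*b**2 + 15/2*b - 4 ≠ 0; add k_4 = -5*b**3 + 3/2*b**2 + 15/2*b - 4 to the basis.

S(h_1,k_4): lcm = a*b**3. S = 3/10*a*b**2 + 3/2*a*b - 4/5*a + 4*b**2 - 4*b.
  leading term a*b**2: subtract (-3/125)·h_1 from 3/10*a*b**2 + 3/2*a*b - 4/5*a + 4*b**2 - 4*b → 3/2*a*b - 4/5*a + 4*b**2 - 26/5*b + 6/5
  leading term a*b: subtract (135/16)·k_3 from 3/2*a*b - 4/5*a + 4*b**2 - 26/5*b + 6/5 → -4/5*a - 7/2*b**2 - 59/20*b + 129/20
  leading term a: no divisor's leading term divides it; move -4/5*a to the remainder.
  leading term b**2: no divisor's leading term divides it; move -7/2*b**2 to the remainder.
  leading term b: no divisor's leading term divides it; move -59/20*b to the remainder.
  leading term 1: no divisor's leading term divides it; move 129/20 to the remainder.
  remainder -4/5*a - 7/2*b**2 - 59/20*b + 129/20 ≠ 0; add k_5 = -4/5*a - 7/2*b**2 - 59/20*b + 129/20 to the basis.

The other S-polynomials (S(h_2,k_3), S(h_2,k_4), S(k_3,k_4), S(h_1,k_5), S(h_2,k_5), S(k_3,k_5), S(k_4,k_5)) all reduce to 0 modulo the current basis, so we have a Gröbner basis.
Inter-reduce: drop elements whose leading term is divisible by another's, tail-reduce, and make monic.
Reduced Gröbner basis: {a + 35/8*b**2 + 59/16*b - 129/16, b**3 - 3/10*b**2 - 3/2*b + 4/5}.

The two bases agree; hence the ideals are identical.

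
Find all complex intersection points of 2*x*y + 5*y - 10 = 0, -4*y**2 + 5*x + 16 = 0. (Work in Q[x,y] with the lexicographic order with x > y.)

{(0, 2), (-41/10 + 2*sqrt(34)*I/5, -1 - sqrt(34)*I/4), (-41/10 - 2*sqrt(34)*I/5, -1 + sqrt(34)*I/4)}

Compute a lex Gröbner basis by Buchberger's algorithm.
f_1 = 2*x*y + 5*y - 10, LT = x*y.
f_2 = 5*x - 4*y**2 + 16, LT = x.

S(f_1,f_2): lcm = x*y. S = 4/5*y**3 - 7/10*y - 5.
  leading term y**3: no divisor's leading term divides it; move 4/5*y**3 to the remainder.
  leading term y: no divisor's leading term divides it; move -7/10*y to the remainder.
  leading term 1: no divisor's leading term divides it; move -5 to the remainder.
  remainder 4/5*y**3 - 7/10*y - 5 ≠ 0; add h_3 = 4/5*y**3 - 7/10*y - 5 to the basis.

S(f_1,h_3): lcm = x*y**3. S = 7/8*x*y + 25/4*x + 5/2*y**3 - 5*y**2.
  leading term x*y: subtract (7/16)·f_1 from 7/8*x*y + 25/4*x + 5/2*y**3 - 5*y**2 → 25/4*x + 5/2*y**3 - 5*y**2 - 35/16*y + 35/8
  leading term x: subtract (5/4)·f_2 from 25/4*x + 5/2*y**3 - 5*y**2 - 35/16*y + 35/8 → 5/2*y**3 - 35/16*y - 125/8
  leading term y**3: subtract (25/8)·h_3 from 5/2*y**3 - 35/16*y - 125/8 → 0
  remainder 0.

S(f_2,h_3): leading monomials are coprime, so the S-polynomial reduces to 0 (Buchberger's first criterion).
Every S-polynomial of the final basis reduces to 0, so we have a Gröbner basis.
Inter-reduce: drop elements whose leading term is divisible by another's, tail-reduce, and make monic.
Reduced Gröbner basis: {x - 4/5*y**2 + 16/5, y**3 - 7/8*y - 25/4}.

The lex basis is triangular: the last element involves only y. Solving y**3 - 7/8*y - 25/4 = 0 gives y ∈ {2, -1 - sqrt(34)*I/4, -1 + sqrt(34)*I/4}; substituting each value into the earlier elements determines the remaining variables.
  y = 2: the earlier basis element becomes x = 0, giving x = 0 — point (0, 2).
  y = -1 - sqrt(34)*I/4: the earlier basis element becomes x + 41/10 - 2*sqrt(34)*I/5 = 0, giving x = -41/10 + 2*sqrt(34)*I/5 — point (-41/10 + 2*sqrt(34)*I/5, -1 - sqrt(34)*I/4).
  y = -1 + sqrt(34)*I/4: the earlier basis element becomes x + 41/10 + 2*sqrt(34)*I/5 = 0, giving x = -41/10 - 2*sqrt(34)*I/5 — point (-41/10 - 2*sqrt(34)*I/5, -1 + sqrt(34)*I/4).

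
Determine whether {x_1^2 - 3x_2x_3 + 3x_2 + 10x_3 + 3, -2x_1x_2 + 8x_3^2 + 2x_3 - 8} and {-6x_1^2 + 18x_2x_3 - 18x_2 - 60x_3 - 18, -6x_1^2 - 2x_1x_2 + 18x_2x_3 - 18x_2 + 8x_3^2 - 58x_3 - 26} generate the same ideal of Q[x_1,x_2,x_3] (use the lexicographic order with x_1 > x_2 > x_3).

Yes, the ideals are equal.

Equality of ideals is decidable: compute both reduced Gröbner bases (unique for the ordering) and check whether they agree.
Buchberger on the first generating set:
f_1 = x_1^2 - 3x_2x_3 + 3x_2 + 10x_3 + 3, LT = x_1^2.
f_2 = -2x_1x_2 + 8x_3^2 + 2x_3 - 8, LT = x_1x_2.

S(f_1,f_2): lcm = x_1^2x_2. S = 4x_1x_3^2 + x_1x_3 - 4x_1 - 3x_2^2x_3 + 3x_2^2 + 10x_2x_3 + 3x_2.
  leading term x_1x_3^2: no divisor's leading term divides it; move 4x_1x_3^2 to the remainder.
  leading term x_1x_3: no divisor's leading term divides it; move x_1x_3 to the remainder.
  leading term x_1: no divisor's leading term divides it; move -4x_1 to the remainder.
  leading term x_2^2x_3: no divisor's leading term divides it; move -3x_2^2x_3 to the remainder.
  leading term x_2^2: no divisor's leading term divides it; move 3x_2^2 to the remainder.
  leading term x_2x_3: no divisor's leading term divides it; move 10x_2x_3 to the remainder.
  leading term x_2: no divisor's leading term divides it; move 3x_2 to the remainder.
  remainder 4x_1x_3^2 + x_1x_3 - 4x_1 - 3x_2^2x_3 + 3x_2^2 + 10x_2x_3 + 3x_2 ≠ 0; add g_3 = 4x_1x_3^2 + x_1x_3 - 4x_1 - 3x_2^2x_3 + 3x_2^2 + 10x_2x_3 + 3x_2 to the basis.

S(f_2,g_3): lcm = x_1x_2x_3^2. S = -1/4x_1x_2x_3 + x_1x_2 + 3/4x_2^3x_3 - 3/4x_2^3 - 5/2x_2^2x_3 - 3/4x_2^2 - 4x_3^4 - x_3^3 + 4x_3^2.
  leading term x_1x_2x_3: subtract (1/8x_3)·f_2 from -1/4x_1x_2x_3 + x_1x_2 + 3/4x_2^3x_3 - 3/4x_2^3 - 5/2x_2^2x_3 - 3/4x_2^2 - 4x_3^4 - x_3^3 + 4x_3^2 → x_1x_2 + 3/4x_2^3x_3 - 3/4x_2^3 - 5/2x_2^2x_3 - 3/4x_2^2 - 4x_3^4 - 2x_3^3 + 15/4x_3^2 + x_3
  leading term x_1x_2: subtract (-1/2)·f_2 from x_1x_2 + 3/4x_2^3x_3 - 3/4x_2^3 - 5/2x_2^2x_3 - 3/4x_2^2 - 4x_3^4 - 2x_3^3 + 15/4x_3^2 + x_3 → 3/4x_2^3x_3 - 3/4x_2^3 - 5/2x_2^2x_3 - 3/4x_2^2 - 4x_3^4 - 2x_3^3 + 31/4x_3^2 + 2x_3 - 4
  leading term x_2^3x_3: no divisor's leading term divides it; move 3/4x_2^3x_3 to the remainder.
  leading term x_2^3: no divisor's leading term divides it; move -3/4x_2^3 to the remainder.
  leading term x_2^2x_3: no divisor's leading term divides it; move -5/2x_2^2x_3 to the remainder.
  leading term x_2^2: no divisor's leading term divides it; move -3/4x_2^2 to the remainder.
  leading term x_3^4: no divisor's leading term divides it; move -4x_3^4 to the remainder.
  leading term x_3^3: no divisor's leading term divides it; move -2x_3^3 to the remainder.
  leading term x_3^2: no divisor's leading term divides it; move 31/4x_3^2 to the remainder.
  leading term x_3: no divisor's leading term divides it; move 2x_3 to the remainder.
  leading term 1: no divisor's leading term divides it; move -4 to the remainder.
  remainder 3/4x_2^3x_3 - 3/4x_2^3 - 5/2x_2^2x_3 - 3/4x_2^2 - 4x_3^4 - 2x_3^3 + 31/4x_3^2 + 2x_3 - 4 ≠ 0; add g_4 = 3/4x_2^3x_3 - 3/4x_2^3 - 5/2x_2^2x_3 - 3/4x_2^2 - 4x_3^4 - 2x_3^3 + 31/4x_3^2 + 2x_3 - 4 to the basis.

The other S-polynomials (S(f_1,g_3), S(f_1,g_4), S(f_2,g_4), S(g_3,g_4)) all reduce to 0 modulo the current basis, so we have a Gröbner basis.
Inter-reduce: drop elements whose leading term is divisible by another's, tail-reduce, and make monic.
Reduced Gröbner basis: {x_1^2 - 3x_2x_3 + 3x_2 + 10x_3 + 3, x_1x_2 - 4x_3^2 - x_3 + 4, x_1x_3^2 + 1/4x_1x_3 - x_1 - 3/4x_2^2x_3 + 3/4x_2^2 + 5/2x_2x_3 + 3/4x_2, x_2^3x_3 - x_2^3 - 10/3x_2^2x_3 - x_2^2 - 16/3x_3^4 - 8/3x_3^3 + 31/3x_3^2 + 8/3x_3 - 16/3}.

Buchberger on the second generating set:
h_1 = -6x_1^2 + 18x_2x_3 - 18x_2 - 60x_3 - 18, LT = x_1^2.
h_2 = -6x_1^2 - 2x_1x_2 + 18x_2x_3 - 18x_2 + 8x_3^2 - 58x_3 - 26, LT = x_1^2.

S(h_1,h_2): lcm = x_1^2. S = -1/3x_1x_2 + 4/3x_3^2 + 1/3x_3 - 4/3.
  leading term x_1x_2: no divisor's leading term divides it; move -1/3x_1x_2 to the remainder.
  leading term x_3^2: no divisor's leading term divides it; move 4/3x_3^2 to the remainder.
  leading term x_3: no divisor's leading term divides it; move 1/3x_3 to the remainder.
  leading term 1: no divisor's leading term divides it; move -4/3 to the remainder.
  remainder -1/3x_1x_2 + 4/3x_3^2 + 1/3x_3 - 4/3 ≠ 0; add k_3 = -1/3x_1x_2 + 4/3x_3^2 + 1/3x_3 - 4/3 to the basis.

S(h_1,k_3): lcm = x_1^2x_2. S = 4x_1x_3^2 + x_1x_3 - 4x_1 - 3x_2^2x_3 + 3x_2^2 + 10x_2x_3 + 3x_2.
  leading term x_1x_3^2: no divisor's leading term divides it; move 4x_1x_3^2 to the remainder.
  leading term x_1x_3: no divisor's leading term divides it; move x_1x_3 to the remainder.
  leading term x_1: no divisor's leading term divides it; move -4x_1 to the remainder.
  leading term x_2^2x_3: no divisor's leading term divides it; move -3x_2^2x_3 to the remainder.
  leading term x_2^2: no divisor's leading term divides it; move 3x_2^2 to the remainder.
  leading term x_2x_3: no divisor's leading term divides it; move 10x_2x_3 to the remainder.
  leading term x_2: no divisor's leading term divides it; move 3x_2 to the remainder.
  remainder 4x_1x_3^2 + x_1x_3 - 4x_1 - 3x_2^2x_3 + 3x_2^2 + 10x_2x_3 + 3x_2 ≠ 0; add k_4 = 4x_1x_3^2 + x_1x_3 - 4x_1 - 3x_2^2x_3 + 3x_2^2 + 10x_2x_3 + 3x_2 to the basis.

S(k_3,k_4): lcm = x_1x_2x_3^2. S = -1/4x_1x_2x_3 + x_1x_2 + 3/4x_2^3x_3 - 3/4x_2^3 - 5/2x_2^2x_3 - 3/4x_2^2 - 4x_3^4 - x_3^3 + 4x_3^2.
  leading term x_1x_2x_3: subtract (3/4x_3)·k_3 from -1/4x_1x_2x_3 + x_1x_2 + 3/4x_2^3x_3 - 3/4x_2^3 - 5/2x_2^2x_3 - 3/4x_2^2 - 4x_3^4 - x_3^3 + 4x_3^2 → x_1x_2 + 3/4x_2^3x_3 - 3/4x_2^3 - 5/2x_2^2x_3 - 3/4x_2^2 - 4x_3^4 - 2x_3^3 + 15/4x_3^2 + x_3
  leading term x_1x_2: subtract (-3)·k_3 from x_1x_2 + 3/4x_2^3x_3 - 3/4x_2^3 - 5/2x_2^2x_3 - 3/4x_2^2 - 4x_3^4 - 2x_3^3 + 15/4x_3^2 + x_3 → 3/4x_2^3x_3 - 3/4x_2^3 - 5/2x_2^2x_3 - 3/4x_2^2 - 4x_3^4 - 2x_3^3 + 31/4x_3^2 + 2x_3 - 4
  leading term x_2^3x_3: no divisor's leading term divides it; move 3/4x_2^3x_3 to the remainder.
  leading term x_2^3: no divisor's leading term divides it; move -3/4x_2^3 to the remainder.
  leading term x_2^2x_3: no divisor's leading term divides it; move -5/2x_2^2x_3 to the remainder.
  leading term x_2^2: no divisor's leading term divides it; move -3/4x_2^2 to the remainder.
  leading term x_3^4: no divisor's leading term divides it; move -4x_3^4 to the remainder.
  leading term x_3^3: no divisor's leading term divides it; move -2x_3^3 to the remainder.
  leading term x_3^2: no divisor's leading term divides it; move 31/4x_3^2 to the remainder.
  leading term x_3: no divisor's leading term divides it; move 2x_3 to the remainder.
  leading term 1: no divisor's leading term divides it; move -4 to the remainder.
  remainder 3/4x_2^3x_3 - 3/4x_2^3 - 5/2x_2^2x_3 - 3/4x_2^2 - 4x_3^4 - 2x_3^3 + 31/4x_3^2 + 2x_3 - 4 ≠ 0; add k_5 = 3/4x_2^3x_3 - 3/4x_2^3 - 5/2x_2^2x_3 - 3/4x_2^2 - 4x_3^4 - 2x_3^3 + 31/4x_3^2 + 2x_3 - 4 to the basis.

The other S-polynomials (S(h_2,k_3), S(h_1,k_4), S(h_2,k_4), S(h_1,k_5), S(h_2,k_5), S(k_3,k_5), S(k_4,k_5)) all reduce to 0 modulo the current basis, so we have a Gröbner basis.
Inter-reduce: drop elements whose leading term is divisible by another's, tail-reduce, and make monic.
Reduced Gröbner basis: {x_1^2 - 3x_2x_3 + 3x_2 + 10x_3 + 3, x_1x_2 - 4x_3^2 - x_3 + 4, x_1x_3^2 + 1/4x_1x_3 - x_1 - 3/4x_2^2x_3 + 3/4x_2^2 + 5/2x_2x_3 + 3/4x_2, x_2^3x_3 - x_2^3 - 10/3x_2^2x_3 - x_2^2 - 16/3x_3^4 - 8/3x_3^3 + 31/3x_3^2 + 8/3x_3 - 16/3}.

These coincide, so the ideals are equal.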